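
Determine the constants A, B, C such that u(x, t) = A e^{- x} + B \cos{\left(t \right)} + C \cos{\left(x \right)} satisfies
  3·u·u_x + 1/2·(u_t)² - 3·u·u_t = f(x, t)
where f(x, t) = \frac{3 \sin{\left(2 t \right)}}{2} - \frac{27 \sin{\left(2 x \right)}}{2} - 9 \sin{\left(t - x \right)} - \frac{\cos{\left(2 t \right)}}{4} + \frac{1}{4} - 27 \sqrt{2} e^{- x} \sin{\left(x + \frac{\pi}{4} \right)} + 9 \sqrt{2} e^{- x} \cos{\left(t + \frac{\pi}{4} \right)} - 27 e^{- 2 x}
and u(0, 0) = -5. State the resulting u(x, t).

Answer: u(x, t) = \cos{\left(t \right)} - 3 \cos{\left(x \right)} - 3 e^{- x}

Derivation:
Substitute the ansatz u = A e^{- x} + B \cos{\left(t \right)} + C \cos{\left(x \right)} into the left-hand side.
Derivatives of the ansatz:
  u_x = - A e^{- x} - C \sin{\left(x \right)}
  u_t = - B \sin{\left(t \right)}
Term by term:
  3·u·u_x = - 3 A^{2} e^{- 2 x} - 3 A B e^{- x} \cos{\left(t \right)} - 3 A C e^{- x} \sin{\left(x \right)} - 3 A C e^{- x} \cos{\left(x \right)} - 3 B C \sin{\left(x \right)} \cos{\left(t \right)} - 3 C^{2} \sin{\left(x \right)} \cos{\left(x \right)}
  1/2·(u_t)² = \frac{B^{2} \sin^{2}{\left(t \right)}}{2}
  -3·u·u_t = 3 A B e^{- x} \sin{\left(t \right)} + 3 B^{2} \sin{\left(t \right)} \cos{\left(t \right)} + 3 B C \sin{\left(t \right)} \cos{\left(x \right)}
So the left-hand side equals
  - 3 A^{2} e^{- 2 x} + 3 A B e^{- x} \sin{\left(t \right)} - 3 A B e^{- x} \cos{\left(t \right)} - 3 A C e^{- x} \sin{\left(x \right)} - 3 A C e^{- x} \cos{\left(x \right)} + \frac{B^{2} \sin^{2}{\left(t \right)}}{2} + 3 B^{2} \sin{\left(t \right)} \cos{\left(t \right)} + 3 B C \sin{\left(t \right)} \cos{\left(x \right)} - 3 B C \sin{\left(x \right)} \cos{\left(t \right)} - 3 C^{2} \sin{\left(x \right)} \cos{\left(x \right)}
This must equal f(x, t) identically; expanded, f = \frac{\sin^{2}{\left(t \right)}}{2} + 3 \sin{\left(t \right)} \cos{\left(t \right)} - 9 \sin{\left(t \right)} \cos{\left(x \right)} + 9 \sin{\left(x \right)} \cos{\left(t \right)} - 27 \sin{\left(x \right)} \cos{\left(x \right)} - 9 e^{- x} \sin{\left(t \right)} - 27 e^{- x} \sin{\left(x \right)} + 9 e^{- x} \cos{\left(t \right)} - 27 e^{- x} \cos{\left(x \right)} - 27 e^{- 2 x}.
Matching coefficients of the independent functions:
  [e^{- x} \sin{\left(t \right)}]:  3 A B = -9
  [e^{- x} \sin{\left(x \right)}, e^{- x} \cos{\left(x \right)}]:  - 3 A C = -27
  [e^{- x} \cos{\left(t \right)}]:  - 3 A B = 9
  [\sin{\left(t \right)} \cos{\left(t \right)}]:  3 B^{2} = 3
  [\sin{\left(t \right)} \cos{\left(x \right)}]:  3 B C = -9
  [\sin{\left(x \right)} \cos{\left(t \right)}]:  - 3 B C = 9
  [\sin{\left(x \right)} \cos{\left(x \right)}]:  - 3 C^{2} = -27
  [e^{- 2 x}]:  - 3 A^{2} = -27
  [\sin^{2}{\left(t \right)}]:  \frac{B^{2}}{2} = \frac{1}{2}
These equations allow (A, B, C) = (-3, 1, -3) or (3, -1, 3).
Impose the point condition(s):
  u(0, 0) = -5  ⟹  A + B + C = -5
Only A = -3, B = 1, C = -3 satisfies everything.
Hence u(x, t) = \cos{\left(t \right)} - 3 \cos{\left(x \right)} - 3 e^{- x}.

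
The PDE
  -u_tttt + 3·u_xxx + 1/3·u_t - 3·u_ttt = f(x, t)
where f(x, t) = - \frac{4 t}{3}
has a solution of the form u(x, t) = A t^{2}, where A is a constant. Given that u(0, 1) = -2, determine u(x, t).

Substitute the ansatz u = A t^{2} into the left-hand side.
Derivatives of the ansatz:
  u_tttt = 0
  u_xxx = 0
  u_t = 2 A t
  u_ttt = 0
Term by term:
  -u_tttt = 0
  3·u_xxx = 0
  1/3·u_t = \frac{2 A t}{3}
  -3·u_ttt = 0
So the left-hand side equals
  \frac{2 A t}{3}
This must equal f(x, t) = - \frac{4 t}{3} identically.
Matching coefficients of the independent functions:
  [t]:  \frac{2 A}{3} = - \frac{4}{3}
Solving: A = -2.
Check against the point condition:
  u(0, 1) = -2  ⟹  A = -2  ✓
Hence u(x, t) = - 2 t^{2}.

Answer: u(x, t) = - 2 t^{2}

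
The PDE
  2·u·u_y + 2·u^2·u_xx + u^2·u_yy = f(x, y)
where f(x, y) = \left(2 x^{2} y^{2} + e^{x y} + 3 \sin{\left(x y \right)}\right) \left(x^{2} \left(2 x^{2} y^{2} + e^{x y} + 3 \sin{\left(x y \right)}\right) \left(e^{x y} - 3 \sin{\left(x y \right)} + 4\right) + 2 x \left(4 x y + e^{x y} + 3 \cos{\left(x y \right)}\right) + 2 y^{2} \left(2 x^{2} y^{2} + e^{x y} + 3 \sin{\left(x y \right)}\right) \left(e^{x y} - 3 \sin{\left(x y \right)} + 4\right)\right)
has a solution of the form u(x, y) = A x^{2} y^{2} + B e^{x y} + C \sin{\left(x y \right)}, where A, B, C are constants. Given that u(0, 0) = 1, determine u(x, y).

Answer: u(x, y) = 2 x^{2} y^{2} + e^{x y} + 3 \sin{\left(x y \right)}

Derivation:
Substitute the ansatz u = A x^{2} y^{2} + B e^{x y} + C \sin{\left(x y \right)} into the left-hand side.
Derivatives of the ansatz:
  u_y = 2 A x^{2} y + B x e^{x y} + C x \cos{\left(x y \right)}
  u_xx = 2 A y^{2} + B y^{2} e^{x y} - C y^{2} \sin{\left(x y \right)}
  u_yy = 2 A x^{2} + B x^{2} e^{x y} - C x^{2} \sin{\left(x y \right)}
Term by term:
  2·u·u_y = 4 A^{2} x^{4} y^{3} + 2 A B x^{3} y^{2} e^{x y} + 4 A B x^{2} y e^{x y} + 2 A C x^{3} y^{2} \cos{\left(x y \right)} + 4 A C x^{2} y \sin{\left(x y \right)} + 2 B^{2} x e^{2 x y} + 2 B C x e^{x y} \sin{\left(x y \right)} + 2 B C x e^{x y} \cos{\left(x y \right)} + 2 C^{2} x \sin{\left(x y \right)} \cos{\left(x y \right)}
  2·u^2·u_xx = 4 A^{3} x^{4} y^{6} + 2 A^{2} B x^{4} y^{6} e^{x y} + 8 A^{2} B x^{2} y^{4} e^{x y} - 2 A^{2} C x^{4} y^{6} \sin{\left(x y \right)} + 8 A^{2} C x^{2} y^{4} \sin{\left(x y \right)} + 4 A B^{2} x^{2} y^{4} e^{2 x y} + 4 A B^{2} y^{2} e^{2 x y} + 8 A B C y^{2} e^{x y} \sin{\left(x y \right)} - 4 A C^{2} x^{2} y^{4} \sin^{2}{\left(x y \right)} + 4 A C^{2} y^{2} \sin^{2}{\left(x y \right)} + 2 B^{3} y^{2} e^{3 x y} + 2 B^{2} C y^{2} e^{2 x y} \sin{\left(x y \right)} - 2 B C^{2} y^{2} e^{x y} \sin^{2}{\left(x y \right)} - 2 C^{3} y^{2} \sin^{3}{\left(x y \right)}
  u^2·u_yy = 2 A^{3} x^{6} y^{4} + A^{2} B x^{6} y^{4} e^{x y} + 4 A^{2} B x^{4} y^{2} e^{x y} - A^{2} C x^{6} y^{4} \sin{\left(x y \right)} + 4 A^{2} C x^{4} y^{2} \sin{\left(x y \right)} + 2 A B^{2} x^{4} y^{2} e^{2 x y} + 2 A B^{2} x^{2} e^{2 x y} + 4 A B C x^{2} e^{x y} \sin{\left(x y \right)} - 2 A C^{2} x^{4} y^{2} \sin^{2}{\left(x y \right)} + 2 A C^{2} x^{2} \sin^{2}{\left(x y \right)} + B^{3} x^{2} e^{3 x y} + B^{2} C x^{2} e^{2 x y} \sin{\left(x y \right)} - B C^{2} x^{2} e^{x y} \sin^{2}{\left(x y \right)} - C^{3} x^{2} \sin^{3}{\left(x y \right)}
Sum these and collect like terms in the independent variables.
This must equal f(x, y) identically; expanded, f = 4 x^{6} y^{4} e^{x y} - 12 x^{6} y^{4} \sin{\left(x y \right)} + 16 x^{6} y^{4} + 8 x^{4} y^{6} e^{x y} - 24 x^{4} y^{6} \sin{\left(x y \right)} + 32 x^{4} y^{6} + 16 x^{4} y^{3} + 4 x^{4} y^{2} e^{2 x y} + 16 x^{4} y^{2} e^{x y} - 36 x^{4} y^{2} \sin^{2}{\left(x y \right)} + 48 x^{4} y^{2} \sin{\left(x y \right)} + 4 x^{3} y^{2} e^{x y} + 12 x^{3} y^{2} \cos{\left(x y \right)} + 8 x^{2} y^{4} e^{2 x y} + 32 x^{2} y^{4} e^{x y} - 72 x^{2} y^{4} \sin^{2}{\left(x y \right)} + 96 x^{2} y^{4} \sin{\left(x y \right)} + 8 x^{2} y e^{x y} + 24 x^{2} y \sin{\left(x y \right)} + x^{2} e^{3 x y} + 3 x^{2} e^{2 x y} \sin{\left(x y \right)} + 4 x^{2} e^{2 x y} - 9 x^{2} e^{x y} \sin^{2}{\left(x y \right)} + 24 x^{2} e^{x y} \sin{\left(x y \right)} - 27 x^{2} \sin^{3}{\left(x y \right)} + 36 x^{2} \sin^{2}{\left(x y \right)} + 2 x e^{2 x y} + 6 x e^{x y} \sin{\left(x y \right)} + 6 x e^{x y} \cos{\left(x y \right)} + 18 x \sin{\left(x y \right)} \cos{\left(x y \right)} + 2 y^{2} e^{3 x y} + 6 y^{2} e^{2 x y} \sin{\left(x y \right)} + 8 y^{2} e^{2 x y} - 18 y^{2} e^{x y} \sin^{2}{\left(x y \right)} + 48 y^{2} e^{x y} \sin{\left(x y \right)} - 54 y^{2} \sin^{3}{\left(x y \right)} + 72 y^{2} \sin^{2}{\left(x y \right)}.
Matching coefficients of the independent functions:
(each divided by its leading coefficient; functions giving the same equation are listed together)
  [x e^{2 x y}]:  B^{2} - 1 = 0
  [x^{2} e^{2 x y}, y^{2} e^{2 x y}, x^{2} y^{4} e^{2 x y}, …]:  A B^{2} - 2 = 0
  [x^{2} e^{3 x y}, y^{2} e^{3 x y}]:  B^{3} - 1 = 0
  [x^{2} \sin^{2}{\left(x y \right)}, y^{2} \sin^{2}{\left(x y \right)}, x^{2} y^{4} \sin^{2}{\left(x y \right)}, …]:  A C^{2} - 18 = 0
  [x^{2} \sin^{3}{\left(x y \right)}, y^{2} \sin^{3}{\left(x y \right)}]:  C^{3} - 27 = 0
  [x^{4} y^{3}]:  A^{2} - 4 = 0
  [x^{4} y^{6}, x^{6} y^{4}]:  A^{3} - 8 = 0
  [x e^{x y} \sin{\left(x y \right)}, x e^{x y} \cos{\left(x y \right)}]:  B C - 3 = 0
  [x \sin{\left(x y \right)} \cos{\left(x y \right)}]:  C^{2} - 9 = 0
  [x^{2} y e^{x y}, x^{3} y^{2} e^{x y}]:  A B - 2 = 0
  [x^{2} y \sin{\left(x y \right)}, x^{3} y^{2} \cos{\left(x y \right)}]:  A C - 6 = 0
  [x^{2} y^{4} e^{x y}, x^{4} y^{2} e^{x y}, x^{4} y^{6} e^{x y}, …]:  A^{2} B - 4 = 0
  [x^{2} y^{4} \sin{\left(x y \right)}, x^{4} y^{2} \sin{\left(x y \right)}, x^{4} y^{6} \sin{\left(x y \right)}, …]:  A^{2} C - 12 = 0
  [x^{2} e^{x y} \sin{\left(x y \right)}, y^{2} e^{x y} \sin{\left(x y \right)}]:  A B C - 6 = 0
  [x^{2} e^{x y} \sin^{2}{\left(x y \right)}, y^{2} e^{x y} \sin^{2}{\left(x y \right)}]:  B C^{2} - 9 = 0
  [x^{2} e^{2 x y} \sin{\left(x y \right)}, y^{2} e^{2 x y} \sin{\left(x y \right)}]:  B^{2} C - 3 = 0
Solving: A = 2, B = 1, C = 3.
Check against the point condition:
  u(0, 0) = 1  ⟹  B = 1  ✓
Hence u(x, y) = 2 x^{2} y^{2} + e^{x y} + 3 \sin{\left(x y \right)}.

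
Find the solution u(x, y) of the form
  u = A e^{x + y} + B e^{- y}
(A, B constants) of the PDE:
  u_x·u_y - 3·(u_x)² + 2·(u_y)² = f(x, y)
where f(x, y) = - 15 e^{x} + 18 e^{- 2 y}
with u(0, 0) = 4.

Substitute the ansatz u = A e^{x + y} + B e^{- y} into the left-hand side.
Derivatives of the ansatz:
  u_x = A e^{x} e^{y}
  u_y = A e^{x} e^{y} - B e^{- y}
Term by term:
  u_x·u_y = A^{2} e^{2 x} e^{2 y} - A B e^{x}
  -3·(u_x)² = - 3 A^{2} e^{2 x} e^{2 y}
  2·(u_y)² = 2 A^{2} e^{2 x} e^{2 y} - 4 A B e^{x} + 2 B^{2} e^{- 2 y}
So the left-hand side equals
  - 5 A B e^{x} + 2 B^{2} e^{- 2 y}
This must equal f(x, y) = - 15 e^{x} + 18 e^{- 2 y} identically.
Matching coefficients of the independent functions:
  [e^{x}]:  - 5 A B = -15
  [e^{- 2 y}]:  2 B^{2} = 18
These equations allow (A, B) = (-1, -3) or (1, 3).
Impose the point condition(s):
  u(0, 0) = 4  ⟹  A + B = 4
Only A = 1, B = 3 satisfies everything.
Hence u(x, y) = e^{x + y} + 3 e^{- y}.

Answer: u(x, y) = e^{x + y} + 3 e^{- y}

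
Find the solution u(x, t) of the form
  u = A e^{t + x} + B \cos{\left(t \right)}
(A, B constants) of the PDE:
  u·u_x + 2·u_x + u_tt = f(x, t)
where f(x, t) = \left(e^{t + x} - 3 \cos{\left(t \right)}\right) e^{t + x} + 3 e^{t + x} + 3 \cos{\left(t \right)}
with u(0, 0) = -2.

Answer: u(x, t) = e^{t + x} - 3 \cos{\left(t \right)}

Derivation:
Substitute the ansatz u = A e^{t + x} + B \cos{\left(t \right)} into the left-hand side.
Derivatives of the ansatz:
  u_x = A e^{t} e^{x}
  u_tt = A e^{t} e^{x} - B \cos{\left(t \right)}
Term by term:
  u·u_x = A^{2} e^{2 t} e^{2 x} + A B e^{t} e^{x} \cos{\left(t \right)}
  2·u_x = 2 A e^{t} e^{x}
  u_tt = A e^{t} e^{x} - B \cos{\left(t \right)}
So the left-hand side equals
  A^{2} e^{2 t} e^{2 x} + A B e^{t} e^{x} \cos{\left(t \right)} + 3 A e^{t} e^{x} - B \cos{\left(t \right)}
This must equal f(x, t) identically; expanded, f = e^{2 t} e^{2 x} - 3 e^{t} e^{x} \cos{\left(t \right)} + 3 e^{t} e^{x} + 3 \cos{\left(t \right)}.
Matching coefficients of the independent functions:
  [e^{t} e^{x}]:  3 A = 3
  [e^{2 t} e^{2 x}]:  A^{2} = 1
  [e^{t} e^{x} \cos{\left(t \right)}]:  A B = -3
  [\cos{\left(t \right)}]:  - B = 3
Solving: A = 1, B = -3.
Check against the point condition:
  u(0, 0) = -2  ⟹  A + B = -2  ✓
Hence u(x, t) = e^{t + x} - 3 \cos{\left(t \right)}.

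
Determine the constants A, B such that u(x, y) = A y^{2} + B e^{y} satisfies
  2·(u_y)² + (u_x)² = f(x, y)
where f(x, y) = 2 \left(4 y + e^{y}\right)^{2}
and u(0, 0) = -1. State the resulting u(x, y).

Substitute the ansatz u = A y^{2} + B e^{y} into the left-hand side.
Derivatives of the ansatz:
  u_y = 2 A y + B e^{y}
  u_x = 0
Term by term:
  2·(u_y)² = 8 A^{2} y^{2} + 8 A B y e^{y} + 2 B^{2} e^{2 y}
  (u_x)² = 0
So the left-hand side equals
  8 A^{2} y^{2} + 8 A B y e^{y} + 2 B^{2} e^{2 y}
This must equal f(x, y) identically; expanded, f = 32 y^{2} + 16 y e^{y} + 2 e^{2 y}.
Matching coefficients of the independent functions:
  [y^{2}]:  8 A^{2} = 32
  [y e^{y}]:  8 A B = 16
  [e^{2 y}]:  2 B^{2} = 2
These equations allow (A, B) = (-2, -1) or (2, 1).
Impose the point condition(s):
  u(0, 0) = -1  ⟹  B = -1
Only A = -2, B = -1 satisfies everything.
Hence u(x, y) = - 2 y^{2} - e^{y}.

Answer: u(x, y) = - 2 y^{2} - e^{y}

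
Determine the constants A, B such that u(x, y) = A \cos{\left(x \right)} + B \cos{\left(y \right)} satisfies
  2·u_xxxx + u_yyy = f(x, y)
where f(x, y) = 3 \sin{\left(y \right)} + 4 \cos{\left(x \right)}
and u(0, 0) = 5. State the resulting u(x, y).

Substitute the ansatz u = A \cos{\left(x \right)} + B \cos{\left(y \right)} into the left-hand side.
Derivatives of the ansatz:
  u_xxxx = A \cos{\left(x \right)}
  u_yyy = B \sin{\left(y \right)}
Term by term:
  2·u_xxxx = 2 A \cos{\left(x \right)}
  u_yyy = B \sin{\left(y \right)}
So the left-hand side equals
  2 A \cos{\left(x \right)} + B \sin{\left(y \right)}
This must equal f(x, y) = 3 \sin{\left(y \right)} + 4 \cos{\left(x \right)} identically.
Matching coefficients of the independent functions:
  [\sin{\left(y \right)}]:  B = 3
  [\cos{\left(x \right)}]:  2 A = 4
Solving: A = 2, B = 3.
Check against the point condition:
  u(0, 0) = 5  ⟹  A + B = 5  ✓
Hence u(x, y) = 2 \cos{\left(x \right)} + 3 \cos{\left(y \right)}.

Answer: u(x, y) = 2 \cos{\left(x \right)} + 3 \cos{\left(y \right)}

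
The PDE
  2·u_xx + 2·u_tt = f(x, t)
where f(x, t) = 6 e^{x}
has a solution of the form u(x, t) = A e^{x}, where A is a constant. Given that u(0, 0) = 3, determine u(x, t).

Substitute the ansatz u = A e^{x} into the left-hand side.
Derivatives of the ansatz:
  u_xx = A e^{x}
  u_tt = 0
Term by term:
  2·u_xx = 2 A e^{x}
  2·u_tt = 0
So the left-hand side equals
  2 A e^{x}
This must equal f(x, t) = 6 e^{x} identically.
Matching coefficients of the independent functions:
  [e^{x}]:  2 A = 6
Solving: A = 3.
Check against the point condition:
  u(0, 0) = 3  ⟹  A = 3  ✓
Hence u(x, t) = 3 e^{x}.

Answer: u(x, t) = 3 e^{x}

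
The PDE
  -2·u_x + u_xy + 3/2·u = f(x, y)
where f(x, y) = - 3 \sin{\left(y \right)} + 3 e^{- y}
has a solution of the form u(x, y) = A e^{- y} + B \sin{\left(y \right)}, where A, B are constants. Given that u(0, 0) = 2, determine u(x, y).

Substitute the ansatz u = A e^{- y} + B \sin{\left(y \right)} into the left-hand side.
Derivatives of the ansatz:
  u_x = 0
  u_xy = 0
Term by term:
  -2·u_x = 0
  u_xy = 0
  3/2·u = \frac{3 A e^{- y}}{2} + \frac{3 B \sin{\left(y \right)}}{2}
So the left-hand side equals
  \frac{3 A e^{- y}}{2} + \frac{3 B \sin{\left(y \right)}}{2}
This must equal f(x, y) = - 3 \sin{\left(y \right)} + 3 e^{- y} identically.
Matching coefficients of the independent functions:
  [e^{- y}]:  \frac{3 A}{2} = 3
  [\sin{\left(y \right)}]:  \frac{3 B}{2} = -3
Solving: A = 2, B = -2.
Check against the point condition:
  u(0, 0) = 2  ⟹  A = 2  ✓
Hence u(x, y) = - 2 \sin{\left(y \right)} + 2 e^{- y}.

Answer: u(x, y) = - 2 \sin{\left(y \right)} + 2 e^{- y}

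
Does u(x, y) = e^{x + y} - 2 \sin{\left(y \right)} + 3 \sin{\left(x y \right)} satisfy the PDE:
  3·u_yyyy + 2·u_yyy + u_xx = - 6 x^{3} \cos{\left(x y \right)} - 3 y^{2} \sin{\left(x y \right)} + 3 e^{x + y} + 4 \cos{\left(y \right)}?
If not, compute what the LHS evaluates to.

Evaluate each term of the left-hand side for u = e^{x + y} - 2 \sin{\left(y \right)} + 3 \sin{\left(x y \right)}.
Derivatives:
  u_yyyy = 3 x^{4} \sin{\left(x y \right)} + e^{x} e^{y} - 2 \sin{\left(y \right)}
  u_yyy = - 3 x^{3} \cos{\left(x y \right)} + e^{x} e^{y} + 2 \cos{\left(y \right)}
  u_xx = - 3 y^{2} \sin{\left(x y \right)} + e^{x} e^{y}
Terms:
  3·u_yyyy = 9 x^{4} \sin{\left(x y \right)} + 3 e^{x + y} - 6 \sin{\left(y \right)}
  2·u_yyy = - 6 x^{3} \cos{\left(x y \right)} + 2 e^{x + y} + 4 \cos{\left(y \right)}
  u_xx = - 3 y^{2} \sin{\left(x y \right)} + e^{x + y}
Sum: LHS = 9 x^{4} \sin{\left(x y \right)} - 6 x^{3} \cos{\left(x y \right)} - 3 y^{2} \sin{\left(x y \right)} + 6 e^{x + y} - 6 \sin{\left(y \right)} + 4 \cos{\left(y \right)}
Given right-hand side: - 6 x^{3} \cos{\left(x y \right)} - 3 y^{2} \sin{\left(x y \right)} + 3 e^{x + y} + 4 \cos{\left(y \right)}. Difference LHS − RHS = 9 x^{4} \sin{\left(x y \right)} + 3 e^{x + y} - 6 \sin{\left(y \right)} ≠ 0, so u is not a solution.

Answer: No, the LHS evaluates to 9 x^{4} \sin{\left(x y \right)} - 6 x^{3} \cos{\left(x y \right)} - 3 y^{2} \sin{\left(x y \right)} + 6 e^{x + y} - 6 \sin{\left(y \right)} + 4 \cos{\left(y \right)}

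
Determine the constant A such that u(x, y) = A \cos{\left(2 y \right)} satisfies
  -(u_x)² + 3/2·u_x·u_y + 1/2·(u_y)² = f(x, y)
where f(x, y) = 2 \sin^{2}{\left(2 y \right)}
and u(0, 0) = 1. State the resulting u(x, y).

Answer: u(x, y) = \cos{\left(2 y \right)}

Derivation:
Substitute the ansatz u = A \cos{\left(2 y \right)} into the left-hand side.
Derivatives of the ansatz:
  u_x = 0
  u_y = - 2 A \sin{\left(2 y \right)}
Term by term:
  -(u_x)² = 0
  3/2·u_x·u_y = 0
  1/2·(u_y)² = 2 A^{2} \sin^{2}{\left(2 y \right)}
So the left-hand side equals
  2 A^{2} \sin^{2}{\left(2 y \right)}
This must equal f(x, y) = 2 \sin^{2}{\left(2 y \right)} identically.
Matching coefficients of the independent functions:
  [\sin^{2}{\left(2 y \right)}]:  2 A^{2} = 2
These equations allow (A) = (-1) or (1).
Impose the point condition(s):
  u(0, 0) = 1  ⟹  A = 1
Only A = 1 satisfies everything.
Hence u(x, y) = \cos{\left(2 y \right)}.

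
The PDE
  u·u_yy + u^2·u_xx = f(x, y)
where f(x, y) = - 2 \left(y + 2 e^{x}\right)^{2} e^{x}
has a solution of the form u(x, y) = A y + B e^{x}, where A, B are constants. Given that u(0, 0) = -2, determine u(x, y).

Answer: u(x, y) = - y - 2 e^{x}

Derivation:
Substitute the ansatz u = A y + B e^{x} into the left-hand side.
Derivatives of the ansatz:
  u_yy = 0
  u_xx = B e^{x}
Term by term:
  u·u_yy = 0
  u^2·u_xx = A^{2} B y^{2} e^{x} + 2 A B^{2} y e^{2 x} + B^{3} e^{3 x}
So the left-hand side equals
  A^{2} B y^{2} e^{x} + 2 A B^{2} y e^{2 x} + B^{3} e^{3 x}
This must equal f(x, y) identically; expanded, f = - 2 y^{2} e^{x} - 8 y e^{2 x} - 8 e^{3 x}.
Matching coefficients of the independent functions:
  [y e^{2 x}]:  2 A B^{2} = -8
  [y^{2} e^{x}]:  A^{2} B = -2
  [e^{3 x}]:  B^{3} = -8
Solving: A = -1, B = -2.
Check against the point condition:
  u(0, 0) = -2  ⟹  B = -2  ✓
Hence u(x, y) = - y - 2 e^{x}.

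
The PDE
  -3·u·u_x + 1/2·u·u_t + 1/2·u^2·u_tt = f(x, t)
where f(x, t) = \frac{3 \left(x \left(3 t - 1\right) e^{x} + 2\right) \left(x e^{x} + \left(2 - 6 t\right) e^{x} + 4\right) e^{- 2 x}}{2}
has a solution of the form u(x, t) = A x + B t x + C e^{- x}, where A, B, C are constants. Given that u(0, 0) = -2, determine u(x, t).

Substitute the ansatz u = A x + B t x + C e^{- x} into the left-hand side.
Derivatives of the ansatz:
  u_x = A + B t - C e^{- x}
  u_t = B x
  u_tt = 0
Term by term:
  -3·u·u_x = - 3 A^{2} x - 6 A B t x + 3 A C x e^{- x} - 3 A C e^{- x} - 3 B^{2} t^{2} x + 3 B C t x e^{- x} - 3 B C t e^{- x} + 3 C^{2} e^{- 2 x}
  1/2·u·u_t = \frac{A B x^{2}}{2} + \frac{B^{2} t x^{2}}{2} + \frac{B C x e^{- x}}{2}
  1/2·u^2·u_tt = 0
So the left-hand side equals
  - 3 A^{2} x - 6 A B t x + \frac{A B x^{2}}{2} + 3 A C x e^{- x} - 3 A C e^{- x} - 3 B^{2} t^{2} x + \frac{B^{2} t x^{2}}{2} + 3 B C t x e^{- x} - 3 B C t e^{- x} + \frac{B C x e^{- x}}{2} + 3 C^{2} e^{- 2 x}
This must equal f(x, t) identically; expanded, f = - 27 t^{2} x + \frac{9 t x^{2}}{2} + 18 t x + 18 t x e^{- x} - 18 t e^{- x} - \frac{3 x^{2}}{2} - 3 x - 3 x e^{- x} + 6 e^{- x} + 12 e^{- 2 x}.
Matching coefficients of the independent functions:
  [x]:  - 3 A^{2} = -3
  [x^{2}]:  \frac{A B}{2} = - \frac{3}{2}
  [t x]:  - 6 A B = 18
  [t x^{2}]:  \frac{B^{2}}{2} = \frac{9}{2}
  [t e^{- x}]:  - 3 B C = -18
  [t^{2} x]:  - 3 B^{2} = -27
  [x e^{- x}]:  3 A C + \frac{B C}{2} = -3
  [t x e^{- x}]:  3 B C = 18
  [e^{- 2 x}]:  3 C^{2} = 12
  [e^{- x}]:  - 3 A C = 6
These equations allow (A, B, C) = (-1, 3, 2) or (1, -3, -2).
Impose the point condition(s):
  u(0, 0) = -2  ⟹  C = -2
Only A = 1, B = -3, C = -2 satisfies everything.
Hence u(x, t) = - 3 t x + x - 2 e^{- x}.

Answer: u(x, t) = - 3 t x + x - 2 e^{- x}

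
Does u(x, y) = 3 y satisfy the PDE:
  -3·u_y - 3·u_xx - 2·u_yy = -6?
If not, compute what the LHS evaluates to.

Evaluate each term of the left-hand side for u = 3 y.
Derivatives:
  u_y = 3
  u_xx = 0
  u_yy = 0
Terms:
  -3·u_y = -9
  -3·u_xx = 0
  -2·u_yy = 0
Sum: LHS = -9
Given right-hand side: -6. Difference LHS − RHS = -3 ≠ 0, so u is not a solution.

Answer: No, the LHS evaluates to -9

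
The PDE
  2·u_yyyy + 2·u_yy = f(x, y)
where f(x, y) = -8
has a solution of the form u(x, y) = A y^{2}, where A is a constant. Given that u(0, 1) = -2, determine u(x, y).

Substitute the ansatz u = A y^{2} into the left-hand side.
Derivatives of the ansatz:
  u_yyyy = 0
  u_yy = 2 A
Term by term:
  2·u_yyyy = 0
  2·u_yy = 4 A
So the left-hand side equals
  4 A
This must equal f(x, y) = -8 identically.
Matching coefficients of the independent functions:
  [constant term]:  4 A = -8
Solving: A = -2.
Check against the point condition:
  u(0, 1) = -2  ⟹  A = -2  ✓
Hence u(x, y) = - 2 y^{2}.

Answer: u(x, y) = - 2 y^{2}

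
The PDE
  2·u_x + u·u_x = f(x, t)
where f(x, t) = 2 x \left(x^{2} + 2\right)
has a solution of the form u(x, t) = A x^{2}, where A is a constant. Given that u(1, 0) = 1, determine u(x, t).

Substitute the ansatz u = A x^{2} into the left-hand side.
Derivatives of the ansatz:
  u_x = 2 A x
Term by term:
  2·u_x = 4 A x
  u·u_x = 2 A^{2} x^{3}
So the left-hand side equals
  2 A^{2} x^{3} + 4 A x
This must equal f(x, t) identically; expanded, f = 2 x^{3} + 4 x.
Matching coefficients of the independent functions:
  [x]:  4 A = 4
  [x^{3}]:  2 A^{2} = 2
Solving: A = 1.
Check against the point condition:
  u(1, 0) = 1  ⟹  A = 1  ✓
Hence u(x, t) = x^{2}.

Answer: u(x, t) = x^{2}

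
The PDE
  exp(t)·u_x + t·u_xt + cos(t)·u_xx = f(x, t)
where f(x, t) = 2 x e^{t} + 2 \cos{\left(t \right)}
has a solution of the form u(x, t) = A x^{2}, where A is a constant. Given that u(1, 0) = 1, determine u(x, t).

Substitute the ansatz u = A x^{2} into the left-hand side.
Derivatives of the ansatz:
  u_x = 2 A x
  u_xt = 0
  u_xx = 2 A
Term by term:
  exp(t)·u_x = 2 A x e^{t}
  t·u_xt = 0
  cos(t)·u_xx = 2 A \cos{\left(t \right)}
So the left-hand side equals
  2 A x e^{t} + 2 A \cos{\left(t \right)}
This must equal f(x, t) = 2 x e^{t} + 2 \cos{\left(t \right)} identically.
Matching coefficients of the independent functions:
  [x e^{t}, \cos{\left(t \right)}]:  2 A = 2
Solving: A = 1.
Check against the point condition:
  u(1, 0) = 1  ⟹  A = 1  ✓
Hence u(x, t) = x^{2}.

Answer: u(x, t) = x^{2}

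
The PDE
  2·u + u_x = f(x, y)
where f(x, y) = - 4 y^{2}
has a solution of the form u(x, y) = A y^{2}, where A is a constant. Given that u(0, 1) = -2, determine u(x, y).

Answer: u(x, y) = - 2 y^{2}

Derivation:
Substitute the ansatz u = A y^{2} into the left-hand side.
Derivatives of the ansatz:
  u_x = 0
Term by term:
  2·u = 2 A y^{2}
  u_x = 0
So the left-hand side equals
  2 A y^{2}
This must equal f(x, y) = - 4 y^{2} identically.
Matching coefficients of the independent functions:
  [y^{2}]:  2 A = -4
Solving: A = -2.
Check against the point condition:
  u(0, 1) = -2  ⟹  A = -2  ✓
Hence u(x, y) = - 2 y^{2}.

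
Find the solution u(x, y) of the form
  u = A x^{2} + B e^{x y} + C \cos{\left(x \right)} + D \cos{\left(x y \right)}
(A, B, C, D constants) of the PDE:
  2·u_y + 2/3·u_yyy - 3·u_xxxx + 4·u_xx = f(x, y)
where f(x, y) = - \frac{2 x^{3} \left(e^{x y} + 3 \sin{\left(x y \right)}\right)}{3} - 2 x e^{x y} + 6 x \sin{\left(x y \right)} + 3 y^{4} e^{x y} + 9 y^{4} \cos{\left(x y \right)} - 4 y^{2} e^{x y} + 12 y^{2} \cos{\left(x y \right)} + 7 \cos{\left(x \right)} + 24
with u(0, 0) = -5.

Substitute the ansatz u = A x^{2} + B e^{x y} + C \cos{\left(x \right)} + D \cos{\left(x y \right)} into the left-hand side.
Derivatives of the ansatz:
  u_y = B x e^{x y} - D x \sin{\left(x y \right)}
  u_yyy = B x^{3} e^{x y} + D x^{3} \sin{\left(x y \right)}
  u_xxxx = B y^{4} e^{x y} + C \cos{\left(x \right)} + D y^{4} \cos{\left(x y \right)}
  u_xx = 2 A + B y^{2} e^{x y} - C \cos{\left(x \right)} - D y^{2} \cos{\left(x y \right)}
Term by term:
  2·u_y = 2 B x e^{x y} - 2 D x \sin{\left(x y \right)}
  2/3·u_yyy = \frac{2 B x^{3} e^{x y}}{3} + \frac{2 D x^{3} \sin{\left(x y \right)}}{3}
  -3·u_xxxx = - 3 B y^{4} e^{x y} - 3 C \cos{\left(x \right)} - 3 D y^{4} \cos{\left(x y \right)}
  4·u_xx = 8 A + 4 B y^{2} e^{x y} - 4 C \cos{\left(x \right)} - 4 D y^{2} \cos{\left(x y \right)}
So the left-hand side equals
  8 A + \frac{2 B x^{3} e^{x y}}{3} + 2 B x e^{x y} - 3 B y^{4} e^{x y} + 4 B y^{2} e^{x y} - 7 C \cos{\left(x \right)} + \frac{2 D x^{3} \sin{\left(x y \right)}}{3} - 2 D x \sin{\left(x y \right)} - 3 D y^{4} \cos{\left(x y \right)} - 4 D y^{2} \cos{\left(x y \right)}
This must equal f(x, y) identically; expanded, f = - \frac{2 x^{3} e^{x y}}{3} - 2 x^{3} \sin{\left(x y \right)} - 2 x e^{x y} + 6 x \sin{\left(x y \right)} + 3 y^{4} e^{x y} + 9 y^{4} \cos{\left(x y \right)} - 4 y^{2} e^{x y} + 12 y^{2} \cos{\left(x y \right)} + 7 \cos{\left(x \right)} + 24.
Matching coefficients of the independent functions:
  [constant term]:  8 A = 24
  [x e^{x y}]:  2 B = -2
  [x \sin{\left(x y \right)}]:  - 2 D = 6
  [x^{3} e^{x y}]:  \frac{2 B}{3} = - \frac{2}{3}
  [x^{3} \sin{\left(x y \right)}]:  \frac{2 D}{3} = -2
  [y^{2} e^{x y}]:  4 B = -4
  [y^{2} \cos{\left(x y \right)}]:  - 4 D = 12
  [y^{4} e^{x y}]:  - 3 B = 3
  [y^{4} \cos{\left(x y \right)}]:  - 3 D = 9
  [\cos{\left(x \right)}]:  - 7 C = 7
Solving: A = 3, B = -1, C = -1, D = -3.
Check against the point condition:
  u(0, 0) = -5  ⟹  B + C + D = -5  ✓
Hence u(x, y) = 3 x^{2} - e^{x y} - \cos{\left(x \right)} - 3 \cos{\left(x y \right)}.

Answer: u(x, y) = 3 x^{2} - e^{x y} - \cos{\left(x \right)} - 3 \cos{\left(x y \right)}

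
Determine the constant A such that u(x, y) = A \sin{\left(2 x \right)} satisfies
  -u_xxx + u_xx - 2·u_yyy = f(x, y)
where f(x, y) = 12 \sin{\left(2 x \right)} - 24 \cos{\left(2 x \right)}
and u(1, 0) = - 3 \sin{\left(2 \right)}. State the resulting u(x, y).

Answer: u(x, y) = - 3 \sin{\left(2 x \right)}

Derivation:
Substitute the ansatz u = A \sin{\left(2 x \right)} into the left-hand side.
Derivatives of the ansatz:
  u_xxx = - 8 A \cos{\left(2 x \right)}
  u_xx = - 4 A \sin{\left(2 x \right)}
  u_yyy = 0
Term by term:
  -u_xxx = 8 A \cos{\left(2 x \right)}
  u_xx = - 4 A \sin{\left(2 x \right)}
  -2·u_yyy = 0
So the left-hand side equals
  - 4 A \sin{\left(2 x \right)} + 8 A \cos{\left(2 x \right)}
This must equal f(x, y) = 12 \sin{\left(2 x \right)} - 24 \cos{\left(2 x \right)} identically.
Matching coefficients of the independent functions:
  [\sin{\left(2 x \right)}]:  - 4 A = 12
  [\cos{\left(2 x \right)}]:  8 A = -24
Solving: A = -3.
Check against the point condition:
  u(1, 0) = - 3 \sin{\left(2 \right)}  ⟹  A \sin{\left(2 \right)} = - 3 \sin{\left(2 \right)}  ✓
Hence u(x, y) = - 3 \sin{\left(2 x \right)}.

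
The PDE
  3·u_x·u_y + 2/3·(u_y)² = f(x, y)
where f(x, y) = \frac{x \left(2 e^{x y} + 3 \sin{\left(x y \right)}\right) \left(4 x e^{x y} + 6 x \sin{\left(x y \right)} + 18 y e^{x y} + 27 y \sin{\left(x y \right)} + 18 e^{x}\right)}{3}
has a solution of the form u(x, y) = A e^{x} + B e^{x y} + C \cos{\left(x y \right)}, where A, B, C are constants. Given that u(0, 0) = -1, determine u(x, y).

Substitute the ansatz u = A e^{x} + B e^{x y} + C \cos{\left(x y \right)} into the left-hand side.
Derivatives of the ansatz:
  u_x = A e^{x} + B y e^{x y} - C y \sin{\left(x y \right)}
  u_y = B x e^{x y} - C x \sin{\left(x y \right)}
Term by term:
  3·u_x·u_y = 3 A B x e^{x} e^{x y} - 3 A C x e^{x} \sin{\left(x y \right)} + 3 B^{2} x y e^{2 x y} - 6 B C x y e^{x y} \sin{\left(x y \right)} + 3 C^{2} x y \sin^{2}{\left(x y \right)}
  2/3·(u_y)² = \frac{2 B^{2} x^{2} e^{2 x y}}{3} - \frac{4 B C x^{2} e^{x y} \sin{\left(x y \right)}}{3} + \frac{2 C^{2} x^{2} \sin^{2}{\left(x y \right)}}{3}
So the left-hand side equals
  3 A B x e^{x} e^{x y} - 3 A C x e^{x} \sin{\left(x y \right)} + \frac{2 B^{2} x^{2} e^{2 x y}}{3} + 3 B^{2} x y e^{2 x y} - \frac{4 B C x^{2} e^{x y} \sin{\left(x y \right)}}{3} - 6 B C x y e^{x y} \sin{\left(x y \right)} + \frac{2 C^{2} x^{2} \sin^{2}{\left(x y \right)}}{3} + 3 C^{2} x y \sin^{2}{\left(x y \right)}
This must equal f(x, y) identically; expanded, f = \frac{8 x^{2} e^{2 x y}}{3} + 8 x^{2} e^{x y} \sin{\left(x y \right)} + 6 x^{2} \sin^{2}{\left(x y \right)} + 12 x y e^{2 x y} + 36 x y e^{x y} \sin{\left(x y \right)} + 27 x y \sin^{2}{\left(x y \right)} + 12 x e^{x} e^{x y} + 18 x e^{x} \sin{\left(x y \right)}.
Matching coefficients of the independent functions:
  [x^{2} e^{2 x y}]:  \frac{2 B^{2}}{3} = \frac{8}{3}
  [x^{2} \sin^{2}{\left(x y \right)}]:  \frac{2 C^{2}}{3} = 6
  [x y e^{2 x y}]:  3 B^{2} = 12
  [x y \sin^{2}{\left(x y \right)}]:  3 C^{2} = 27
  [x e^{x} e^{x y}]:  3 A B = 12
  [x e^{x} \sin{\left(x y \right)}]:  - 3 A C = 18
  [x^{2} e^{x y} \sin{\left(x y \right)}]:  - \frac{4 B C}{3} = 8
  [x y e^{x y} \sin{\left(x y \right)}]:  - 6 B C = 36
These equations allow (A, B, C) = (-2, -2, 3) or (2, 2, -3).
Impose the point condition(s):
  u(0, 0) = -1  ⟹  A + B + C = -1
Only A = -2, B = -2, C = 3 satisfies everything.
Hence u(x, y) = - 2 e^{x} - 2 e^{x y} + 3 \cos{\left(x y \right)}.

Answer: u(x, y) = - 2 e^{x} - 2 e^{x y} + 3 \cos{\left(x y \right)}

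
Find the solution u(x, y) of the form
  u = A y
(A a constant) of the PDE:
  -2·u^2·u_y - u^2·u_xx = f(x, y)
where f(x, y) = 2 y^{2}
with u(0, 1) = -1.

Answer: u(x, y) = - y

Derivation:
Substitute the ansatz u = A y into the left-hand side.
Derivatives of the ansatz:
  u_y = A
  u_xx = 0
Term by term:
  -2·u^2·u_y = - 2 A^{3} y^{2}
  -u^2·u_xx = 0
So the left-hand side equals
  - 2 A^{3} y^{2}
This must equal f(x, y) = 2 y^{2} identically.
Matching coefficients of the independent functions:
  [y^{2}]:  - 2 A^{3} = 2
Solving: A = -1.
Check against the point condition:
  u(0, 1) = -1  ⟹  A = -1  ✓
Hence u(x, y) = - y.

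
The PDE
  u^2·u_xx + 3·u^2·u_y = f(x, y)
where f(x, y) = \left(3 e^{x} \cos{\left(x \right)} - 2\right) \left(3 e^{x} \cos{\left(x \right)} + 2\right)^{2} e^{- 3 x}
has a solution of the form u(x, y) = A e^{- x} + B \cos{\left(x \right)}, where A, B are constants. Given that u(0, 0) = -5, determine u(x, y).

Substitute the ansatz u = A e^{- x} + B \cos{\left(x \right)} into the left-hand side.
Derivatives of the ansatz:
  u_xx = A e^{- x} - B \cos{\left(x \right)}
  u_y = 0
Term by term:
  u^2·u_xx = A^{3} e^{- 3 x} + A^{2} B e^{- 2 x} \cos{\left(x \right)} - A B^{2} e^{- x} \cos^{2}{\left(x \right)} - B^{3} \cos^{3}{\left(x \right)}
  3·u^2·u_y = 0
So the left-hand side equals
  A^{3} e^{- 3 x} + A^{2} B e^{- 2 x} \cos{\left(x \right)} - A B^{2} e^{- x} \cos^{2}{\left(x \right)} - B^{3} \cos^{3}{\left(x \right)}
This must equal f(x, y) identically; expanded, f = 27 \cos^{3}{\left(x \right)} + 18 e^{- x} \cos^{2}{\left(x \right)} - 12 e^{- 2 x} \cos{\left(x \right)} - 8 e^{- 3 x}.
Matching coefficients of the independent functions:
  [e^{- 2 x} \cos{\left(x \right)}]:  A^{2} B = -12
  [e^{- x} \cos^{2}{\left(x \right)}]:  - A B^{2} = 18
  [e^{- 3 x}]:  A^{3} = -8
  [\cos^{3}{\left(x \right)}]:  - B^{3} = 27
Solving: A = -2, B = -3.
Check against the point condition:
  u(0, 0) = -5  ⟹  A + B = -5  ✓
Hence u(x, y) = - 3 \cos{\left(x \right)} - 2 e^{- x}.

Answer: u(x, y) = - 3 \cos{\left(x \right)} - 2 e^{- x}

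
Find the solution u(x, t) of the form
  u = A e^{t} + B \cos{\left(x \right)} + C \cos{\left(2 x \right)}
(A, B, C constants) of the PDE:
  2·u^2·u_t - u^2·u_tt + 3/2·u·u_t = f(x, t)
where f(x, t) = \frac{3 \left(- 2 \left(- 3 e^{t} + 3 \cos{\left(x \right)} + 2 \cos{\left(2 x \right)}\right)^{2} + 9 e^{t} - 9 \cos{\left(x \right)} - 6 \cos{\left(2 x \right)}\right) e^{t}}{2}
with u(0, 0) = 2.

Substitute the ansatz u = A e^{t} + B \cos{\left(x \right)} + C \cos{\left(2 x \right)} into the left-hand side.
Derivatives of the ansatz:
  u_t = A e^{t}
  u_tt = A e^{t}
Term by term:
  2·u^2·u_t = 2 A^{3} e^{3 t} + 4 A^{2} B e^{2 t} \cos{\left(x \right)} + 4 A^{2} C e^{2 t} \cos{\left(2 x \right)} + 2 A B^{2} e^{t} \cos^{2}{\left(x \right)} + 4 A B C e^{t} \cos{\left(x \right)} \cos{\left(2 x \right)} + 2 A C^{2} e^{t} \cos^{2}{\left(2 x \right)}
  -u^2·u_tt = - A^{3} e^{3 t} - 2 A^{2} B e^{2 t} \cos{\left(x \right)} - 2 A^{2} C e^{2 t} \cos{\left(2 x \right)} - A B^{2} e^{t} \cos^{2}{\left(x \right)} - 2 A B C e^{t} \cos{\left(x \right)} \cos{\left(2 x \right)} - A C^{2} e^{t} \cos^{2}{\left(2 x \right)}
  3/2·u·u_t = \frac{3 A^{2} e^{2 t}}{2} + \frac{3 A B e^{t} \cos{\left(x \right)}}{2} + \frac{3 A C e^{t} \cos{\left(2 x \right)}}{2}
So the left-hand side equals
  A^{3} e^{3 t} + 2 A^{2} B e^{2 t} \cos{\left(x \right)} + 2 A^{2} C e^{2 t} \cos{\left(2 x \right)} + \frac{3 A^{2} e^{2 t}}{2} + A B^{2} e^{t} \cos^{2}{\left(x \right)} + 2 A B C e^{t} \cos{\left(x \right)} \cos{\left(2 x \right)} + \frac{3 A B e^{t} \cos{\left(x \right)}}{2} + A C^{2} e^{t} \cos^{2}{\left(2 x \right)} + \frac{3 A C e^{t} \cos{\left(2 x \right)}}{2}
This must equal f(x, t) identically; expanded, f = - 27 e^{3 t} + 54 e^{2 t} \cos{\left(x \right)} + 36 e^{2 t} \cos{\left(2 x \right)} + \frac{27 e^{2 t}}{2} - 27 e^{t} \cos^{2}{\left(x \right)} - 36 e^{t} \cos{\left(x \right)} \cos{\left(2 x \right)} - \frac{27 e^{t} \cos{\left(x \right)}}{2} - 12 e^{t} \cos^{2}{\left(2 x \right)} - 9 e^{t} \cos{\left(2 x \right)}.
Matching coefficients of the independent functions:
  [e^{t} \cos{\left(x \right)}]:  \frac{3 A B}{2} = - \frac{27}{2}
  [e^{t} \cos^{2}{\left(x \right)}]:  A B^{2} = -27
  [e^{t} \cos{\left(2 x \right)}]:  \frac{3 A C}{2} = -9
  [e^{t} \cos^{2}{\left(2 x \right)}]:  A C^{2} = -12
  [e^{2 t} \cos{\left(x \right)}]:  2 A^{2} B = 54
  [e^{2 t} \cos{\left(2 x \right)}]:  2 A^{2} C = 36
  [e^{t} \cos{\left(x \right)} \cos{\left(2 x \right)}]:  2 A B C = -36
  [e^{2 t}]:  \frac{3 A^{2}}{2} = \frac{27}{2}
  [e^{3 t}]:  A^{3} = -27
Solving: A = -3, B = 3, C = 2.
Check against the point condition:
  u(0, 0) = 2  ⟹  A + B + C = 2  ✓
Hence u(x, t) = - 3 e^{t} + 3 \cos{\left(x \right)} + 2 \cos{\left(2 x \right)}.

Answer: u(x, t) = - 3 e^{t} + 3 \cos{\left(x \right)} + 2 \cos{\left(2 x \right)}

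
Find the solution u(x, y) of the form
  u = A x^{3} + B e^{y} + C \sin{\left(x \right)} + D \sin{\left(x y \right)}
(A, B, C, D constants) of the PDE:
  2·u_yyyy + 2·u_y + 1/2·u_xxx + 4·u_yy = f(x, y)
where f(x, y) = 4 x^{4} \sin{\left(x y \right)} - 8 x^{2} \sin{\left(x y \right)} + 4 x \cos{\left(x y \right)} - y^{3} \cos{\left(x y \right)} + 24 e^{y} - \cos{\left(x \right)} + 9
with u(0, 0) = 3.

Answer: u(x, y) = 3 x^{3} + 3 e^{y} + 2 \sin{\left(x \right)} + 2 \sin{\left(x y \right)}

Derivation:
Substitute the ansatz u = A x^{3} + B e^{y} + C \sin{\left(x \right)} + D \sin{\left(x y \right)} into the left-hand side.
Derivatives of the ansatz:
  u_yyyy = B e^{y} + D x^{4} \sin{\left(x y \right)}
  u_y = B e^{y} + D x \cos{\left(x y \right)}
  u_xxx = 6 A - C \cos{\left(x \right)} - D y^{3} \cos{\left(x y \right)}
  u_yy = B e^{y} - D x^{2} \sin{\left(x y \right)}
Term by term:
  2·u_yyyy = 2 B e^{y} + 2 D x^{4} \sin{\left(x y \right)}
  2·u_y = 2 B e^{y} + 2 D x \cos{\left(x y \right)}
  1/2·u_xxx = 3 A - \frac{C \cos{\left(x \right)}}{2} - \frac{D y^{3} \cos{\left(x y \right)}}{2}
  4·u_yy = 4 B e^{y} - 4 D x^{2} \sin{\left(x y \right)}
So the left-hand side equals
  3 A + 8 B e^{y} - \frac{C \cos{\left(x \right)}}{2} + 2 D x^{4} \sin{\left(x y \right)} - 4 D x^{2} \sin{\left(x y \right)} + 2 D x \cos{\left(x y \right)} - \frac{D y^{3} \cos{\left(x y \right)}}{2}
This must equal f(x, y) = 4 x^{4} \sin{\left(x y \right)} - 8 x^{2} \sin{\left(x y \right)} + 4 x \cos{\left(x y \right)} - y^{3} \cos{\left(x y \right)} + 24 e^{y} - \cos{\left(x \right)} + 9 identically.
Matching coefficients of the independent functions:
  [constant term]:  3 A = 9
  [x \cos{\left(x y \right)}, x^{4} \sin{\left(x y \right)}]:  2 D = 4
  [x^{2} \sin{\left(x y \right)}]:  - 4 D = -8
  [y^{3} \cos{\left(x y \right)}]:  - \frac{D}{2} = -1
  [e^{y}]:  8 B = 24
  [\cos{\left(x \right)}]:  - \frac{C}{2} = -1
Solving: A = 3, B = 3, C = 2, D = 2.
Check against the point condition:
  u(0, 0) = 3  ⟹  B = 3  ✓
Hence u(x, y) = 3 x^{3} + 3 e^{y} + 2 \sin{\left(x \right)} + 2 \sin{\left(x y \right)}.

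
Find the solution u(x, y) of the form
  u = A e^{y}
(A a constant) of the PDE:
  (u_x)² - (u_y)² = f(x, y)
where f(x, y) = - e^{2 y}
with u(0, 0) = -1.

Substitute the ansatz u = A e^{y} into the left-hand side.
Derivatives of the ansatz:
  u_x = 0
  u_y = A e^{y}
Term by term:
  (u_x)² = 0
  -(u_y)² = - A^{2} e^{2 y}
So the left-hand side equals
  - A^{2} e^{2 y}
This must equal f(x, y) = - e^{2 y} identically.
Matching coefficients of the independent functions:
  [e^{2 y}]:  - A^{2} = -1
These equations allow (A) = (-1) or (1).
Impose the point condition(s):
  u(0, 0) = -1  ⟹  A = -1
Only A = -1 satisfies everything.
Hence u(x, y) = - e^{y}.

Answer: u(x, y) = - e^{y}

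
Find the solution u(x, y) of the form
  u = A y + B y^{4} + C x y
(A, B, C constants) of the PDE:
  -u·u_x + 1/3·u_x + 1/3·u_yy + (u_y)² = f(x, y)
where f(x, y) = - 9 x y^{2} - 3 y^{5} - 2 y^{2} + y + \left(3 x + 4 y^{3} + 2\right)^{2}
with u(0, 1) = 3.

Substitute the ansatz u = A y + B y^{4} + C x y into the left-hand side.
Derivatives of the ansatz:
  u_x = C y
  u_yy = 12 B y^{2}
  u_y = A + 4 B y^{3} + C x
Term by term:
  -u·u_x = - A C y^{2} - B C y^{5} - C^{2} x y^{2}
  1/3·u_x = \frac{C y}{3}
  1/3·u_yy = 4 B y^{2}
  (u_y)² = A^{2} + 8 A B y^{3} + 2 A C x + 16 B^{2} y^{6} + 8 B C x y^{3} + C^{2} x^{2}
So the left-hand side equals
  A^{2} + 8 A B y^{3} + 2 A C x - A C y^{2} + 16 B^{2} y^{6} + 8 B C x y^{3} - B C y^{5} + 4 B y^{2} + C^{2} x^{2} - C^{2} x y^{2} + \frac{C y}{3}
This must equal f(x, y) identically; expanded, f = 9 x^{2} + 24 x y^{3} - 9 x y^{2} + 12 x + 16 y^{6} - 3 y^{5} + 16 y^{3} - 2 y^{2} + y + 4.
Matching coefficients of the independent functions:
  [constant term]:  A^{2} = 4
  [x]:  2 A C = 12
  [x^{2}]:  C^{2} = 9
  [y]:  \frac{C}{3} = 1
  [y^{2}]:  - A C + 4 B = -2
  [y^{3}]:  8 A B = 16
  [y^{5}]:  - B C = -3
  [y^{6}]:  16 B^{2} = 16
  [x y^{2}]:  - C^{2} = -9
  [x y^{3}]:  8 B C = 24
Solving: A = 2, B = 1, C = 3.
Check against the point condition:
  u(0, 1) = 3  ⟹  A + B = 3  ✓
Hence u(x, y) = 3 x y + y^{4} + 2 y.

Answer: u(x, y) = 3 x y + y^{4} + 2 y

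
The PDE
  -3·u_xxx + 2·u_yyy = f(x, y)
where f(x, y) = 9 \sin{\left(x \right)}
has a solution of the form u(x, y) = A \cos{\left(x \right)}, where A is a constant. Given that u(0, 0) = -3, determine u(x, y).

Substitute the ansatz u = A \cos{\left(x \right)} into the left-hand side.
Derivatives of the ansatz:
  u_xxx = A \sin{\left(x \right)}
  u_yyy = 0
Term by term:
  -3·u_xxx = - 3 A \sin{\left(x \right)}
  2·u_yyy = 0
So the left-hand side equals
  - 3 A \sin{\left(x \right)}
This must equal f(x, y) = 9 \sin{\left(x \right)} identically.
Matching coefficients of the independent functions:
  [\sin{\left(x \right)}]:  - 3 A = 9
Solving: A = -3.
Check against the point condition:
  u(0, 0) = -3  ⟹  A = -3  ✓
Hence u(x, y) = - 3 \cos{\left(x \right)}.

Answer: u(x, y) = - 3 \cos{\left(x \right)}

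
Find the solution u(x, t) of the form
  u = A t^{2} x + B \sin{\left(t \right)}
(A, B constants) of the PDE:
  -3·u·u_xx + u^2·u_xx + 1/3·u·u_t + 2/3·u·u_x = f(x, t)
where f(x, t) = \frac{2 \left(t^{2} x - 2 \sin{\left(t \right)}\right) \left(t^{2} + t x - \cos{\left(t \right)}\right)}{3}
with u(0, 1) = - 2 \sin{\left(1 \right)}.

Answer: u(x, t) = t^{2} x - 2 \sin{\left(t \right)}

Derivation:
Substitute the ansatz u = A t^{2} x + B \sin{\left(t \right)} into the left-hand side.
Derivatives of the ansatz:
  u_xx = 0
  u_t = 2 A t x + B \cos{\left(t \right)}
  u_x = A t^{2}
Term by term:
  -3·u·u_xx = 0
  u^2·u_xx = 0
  1/3·u·u_t = \frac{2 A^{2} t^{3} x^{2}}{3} + \frac{A B t^{2} x \cos{\left(t \right)}}{3} + \frac{2 A B t x \sin{\left(t \right)}}{3} + \frac{B^{2} \sin{\left(t \right)} \cos{\left(t \right)}}{3}
  2/3·u·u_x = \frac{2 A^{2} t^{4} x}{3} + \frac{2 A B t^{2} \sin{\left(t \right)}}{3}
So the left-hand side equals
  \frac{2 A^{2} t^{4} x}{3} + \frac{2 A^{2} t^{3} x^{2}}{3} + \frac{A B t^{2} x \cos{\left(t \right)}}{3} + \frac{2 A B t^{2} \sin{\left(t \right)}}{3} + \frac{2 A B t x \sin{\left(t \right)}}{3} + \frac{B^{2} \sin{\left(t \right)} \cos{\left(t \right)}}{3}
This must equal f(x, t) identically; expanded, f = \frac{2 t^{4} x}{3} + \frac{2 t^{3} x^{2}}{3} - \frac{2 t^{2} x \cos{\left(t \right)}}{3} - \frac{4 t^{2} \sin{\left(t \right)}}{3} - \frac{4 t x \sin{\left(t \right)}}{3} + \frac{4 \sin{\left(t \right)} \cos{\left(t \right)}}{3}.
Matching coefficients of the independent functions:
  [t^{2} \sin{\left(t \right)}, t x \sin{\left(t \right)}]:  \frac{2 A B}{3} = - \frac{4}{3}
  [t^{3} x^{2}, t^{4} x]:  \frac{2 A^{2}}{3} = \frac{2}{3}
  [\sin{\left(t \right)} \cos{\left(t \right)}]:  \frac{B^{2}}{3} = \frac{4}{3}
  [t^{2} x \cos{\left(t \right)}]:  \frac{A B}{3} = - \frac{2}{3}
These equations allow (A, B) = (-1, 2) or (1, -2).
Impose the point condition(s):
  u(0, 1) = - 2 \sin{\left(1 \right)}  ⟹  B \sin{\left(1 \right)} = - 2 \sin{\left(1 \right)}
Only A = 1, B = -2 satisfies everything.
Hence u(x, t) = t^{2} x - 2 \sin{\left(t \right)}.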